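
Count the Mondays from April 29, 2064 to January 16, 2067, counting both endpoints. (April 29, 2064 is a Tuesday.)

April 29, 2064 is a Tuesday; the first Monday on or after it is May 5, 2064 (6 days later).
From May 5, 2064 to January 16, 2067: 240 + 365 + 365 + 16 = 986 days (rest of 2064, 2065, 2066, to January 16, 2067 in 2067).
986 ÷ 7 = 140 full weeks with remainder 6, so 140 more Mondays after the first → 141.

141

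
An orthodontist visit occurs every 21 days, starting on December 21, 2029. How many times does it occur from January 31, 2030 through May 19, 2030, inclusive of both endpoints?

Occurrences land 21·i days after December 21, 2029 for i = 0, 1, 2, …
January 31, 2030 is 41 days after the start; 41 ÷ 21 = 1 remainder 20; since the remainder is 20, round up to i = 2. First occurrence in the window: #3 on February 1, 2030 (2×21 = 42 days in).
May 19, 2030 is 149 days after the start; 149 ÷ 21 = 7 remainder 2. Last occurrence in the window: #8 on May 17, 2030.
Occurrences #3 through #8: 6 in total.

6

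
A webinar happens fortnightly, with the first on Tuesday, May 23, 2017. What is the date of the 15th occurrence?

The 15th occurrence is 14 intervals after the first: 14 × 14 = 196 days after May 23, 2017.
May has 31 days — 8 days to the end of May leaves 188.
Jun has 30 days (158 left).
Jul has 31 days (127 left).
Aug has 31 days (96 left).
Sep has 30 days (66 left).
Oct has 31 days (35 left).
Nov has 30 days (5 left).
5 days into Dec → Dec 5, 2017.

Dec 5, 2017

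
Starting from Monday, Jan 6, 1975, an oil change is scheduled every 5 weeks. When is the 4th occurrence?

Apr 21, 1975

The 4th occurrence is 3 intervals after the first: 3 × 35 = 105 days after Jan 6, 1975.
Jan has 31 days — 25 days to the end of Jan leaves 80.
Feb has 28 days (52 left).
Mar has 31 days (21 left).
21 days into Apr → Apr 21, 1975.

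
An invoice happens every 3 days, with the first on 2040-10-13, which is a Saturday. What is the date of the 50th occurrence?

2041-03-09

The 50th occurrence is 49 intervals after the first: 49 × 3 = 147 days after 2040-10-13.
October has 31 days — 18 days to the end of October leaves 129.
November has 30 days (99 left).
December has 31 days (68 left).
January has 31 days (37 left).
February has 28 days (9 left).
9 days into March → 2041-03-09.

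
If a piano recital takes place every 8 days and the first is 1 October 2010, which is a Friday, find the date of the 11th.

20 December 2010

The 11th occurrence is 10 intervals after the first: 10 × 8 = 80 days after 1 October 2010.
October has 31 days — 30 days to the end of October leaves 50.
November has 30 days (20 left).
20 days into December → 20 December 2010.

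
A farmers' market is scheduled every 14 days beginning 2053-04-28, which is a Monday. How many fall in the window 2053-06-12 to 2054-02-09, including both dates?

17

Occurrences land 14·i days after 2053-04-28 for i = 0, 1, 2, …
2053-06-12 is 45 days after the start; 45 ÷ 14 = 3 remainder 3; since the remainder is 3, round up to i = 4. First occurrence in the window: #5 on 2053-06-23 (4×14 = 56 days in).
2054-02-09 is 287 days after the start; 287 ÷ 14 = 20 remainder 7. Last occurrence in the window: #21 on 2054-02-02.
Occurrences #5 through #21: 17 in total.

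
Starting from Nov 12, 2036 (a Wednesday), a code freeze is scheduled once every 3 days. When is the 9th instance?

Dec 6, 2036

The 9th occurrence is 8 intervals after the first: 8 × 3 = 24 days after Nov 12, 2036.
Nov has 30 days — 18 days to the end of Nov leaves 6.
6 days into Dec → Dec 6, 2036.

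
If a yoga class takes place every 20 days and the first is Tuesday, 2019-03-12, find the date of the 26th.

The 26th occurrence is 25 intervals after the first: 25 × 20 = 500 days after 2019-03-12.
March has 31 days — 19 days to the end of March leaves 481.
From end of March to end of 2019 is 275 days (206 left).
January has 31 days (175 left).
February has 29 days (146 left).
March has 31 days (115 left).
April has 30 days (85 left).
May has 31 days (54 left).
June has 30 days (24 left).
24 days into July → 2020-07-24.

2020-07-24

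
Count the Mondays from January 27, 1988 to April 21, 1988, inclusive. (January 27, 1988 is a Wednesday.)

12

January 27, 1988 is a Wednesday; the first Monday on or after it is February 1, 1988 (5 days later).
From February 1, 1988 to April 21, 1988: 28 + 31 + 21 = 80 days (rest of February, March, April).
80 ÷ 7 = 11 full weeks with remainder 3, so 11 more Mondays after the first → 12.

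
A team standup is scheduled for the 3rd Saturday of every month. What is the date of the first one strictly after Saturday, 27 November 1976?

18 December 1976

November 1976 starts on a Monday; its first Saturday is the 6th, so the 3rd Saturday is the 20th — 20 November 1976.
That is not after 27 November 1976, so look at December 1976.
December 1976 starts on a Wednesday; its first Saturday is the 4th, so the 3rd Saturday is the 18th — 18 December 1976.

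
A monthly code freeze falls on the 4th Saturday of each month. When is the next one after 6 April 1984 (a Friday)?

April 1984 starts on a Sunday; its first Saturday is the 7th, so the 4th Saturday is the 28th — 28 April 1984.
28 April 1984 is after 6 April 1984, so that is the next one.

28 April 1984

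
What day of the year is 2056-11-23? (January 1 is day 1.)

328

Days in months before November: 31 + 29 + 31 + 30 + 31 + 30 + 31 + 31 + 30 + 31 = 305.
Plus 23 days into November → day 328.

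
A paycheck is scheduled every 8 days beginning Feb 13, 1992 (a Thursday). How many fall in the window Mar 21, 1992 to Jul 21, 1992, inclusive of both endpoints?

15

Occurrences land 8·i days after Feb 13, 1992 for i = 0, 1, 2, …
Mar 21, 1992 is 37 days after the start; 37 ÷ 8 = 4 remainder 5; since the remainder is 5, round up to i = 5. First occurrence in the window: #6 on Mar 24, 1992 (5×8 = 40 days in).
Jul 21, 1992 is 159 days after the start; 159 ÷ 8 = 19 remainder 7. Last occurrence in the window: #20 on Jul 14, 1992.
Occurrences #6 through #20: 15 in total.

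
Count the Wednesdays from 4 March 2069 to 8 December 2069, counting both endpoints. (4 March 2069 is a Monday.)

4 March 2069 is a Monday; the first Wednesday on or after it is 6 March 2069 (2 days later).
From 6 March 2069 to 8 December 2069: 25 + 30 + 31 + 30 + 31 + 31 + 30 + 31 + 30 + 8 = 277 days (rest of March, April, May, June, July, August, September, October, November, December).
277 ÷ 7 = 39 full weeks with remainder 4, so 39 more Wednesdays after the first → 40.

40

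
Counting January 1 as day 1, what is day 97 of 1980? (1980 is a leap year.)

April 6, 1980

January has 31 days (97 − 31 = 66 remain).
February has 29 days (66 − 29 = 37 remain).
March has 31 days (37 − 31 = 6 remain).
6 into April → April 6.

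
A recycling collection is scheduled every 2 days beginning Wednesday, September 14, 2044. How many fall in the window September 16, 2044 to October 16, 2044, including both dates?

Occurrences land 2·i days after September 14, 2044 for i = 0, 1, 2, …
September 16, 2044 is 2 days after the start; 2 ÷ 2 = 1 remainder 0. First occurrence in the window: #2 on September 16, 2044 (1×2 = 2 days in).
October 16, 2044 is 32 days after the start; 32 ÷ 2 = 16 remainder 0. Last occurrence in the window: #17 on October 16, 2044.
Occurrences #2 through #17: 16 in total.

16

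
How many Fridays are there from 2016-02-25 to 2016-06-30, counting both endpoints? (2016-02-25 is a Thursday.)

2016-02-25 is a Thursday; the first Friday on or after it is 2016-02-26 (1 day later).
From 2016-02-26 to 2016-06-30: 3 + 31 + 30 + 31 + 30 = 125 days (rest of February, March, April, May, June).
125 ÷ 7 = 17 full weeks with remainder 6, so 17 more Fridays after the first → 18.

18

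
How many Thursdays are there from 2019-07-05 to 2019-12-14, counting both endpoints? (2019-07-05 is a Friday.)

23

2019-07-05 is a Friday; the first Thursday on or after it is 2019-07-11 (6 days later).
From 2019-07-11 to 2019-12-14: 20 + 31 + 30 + 31 + 30 + 14 = 156 days (rest of July, August, September, October, November, December).
156 ÷ 7 = 22 full weeks with remainder 2, so 22 more Thursdays after the first → 23.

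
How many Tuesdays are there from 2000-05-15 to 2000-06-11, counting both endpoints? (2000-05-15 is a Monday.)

2000-05-15 is a Monday; the first Tuesday on or after it is 2000-05-16 (1 day later).
From 2000-05-16 to 2000-06-11: 15 + 11 = 26 days (rest of May, June).
26 ÷ 7 = 3 full weeks with remainder 5, so 3 more Tuesdays after the first → 4.

4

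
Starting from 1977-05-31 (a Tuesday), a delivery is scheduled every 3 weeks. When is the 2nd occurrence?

The 2nd occurrence is 1 interval after the first: 1 × 21 = 21 days after 1977-05-31.
May has 31 days — 0 days to the end of May leaves 21.
21 days into June → 1977-06-21.

1977-06-21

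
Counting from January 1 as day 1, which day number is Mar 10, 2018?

69

Days in months before Mar: 31 + 28 = 59.
Plus 10 days into Mar → day 69.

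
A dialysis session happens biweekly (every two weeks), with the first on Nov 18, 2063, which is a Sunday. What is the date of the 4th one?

The 4th occurrence is 3 intervals after the first: 3 × 14 = 42 days after Nov 18, 2063.
Nov has 30 days — 12 days to the end of Nov leaves 30.
30 days into Dec → Dec 30, 2063.

Dec 30, 2063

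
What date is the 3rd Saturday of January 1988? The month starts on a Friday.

16 January 1988

January 1988 begins on a Friday, so the first Saturday is January 2 (1 day later).
The 3rd Saturday is 2 weeks later: 2 + 14 = 16.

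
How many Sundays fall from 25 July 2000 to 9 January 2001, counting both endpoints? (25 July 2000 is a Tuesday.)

25 July 2000 is a Tuesday; the first Sunday on or after it is 30 July 2000 (5 days later).
From 30 July 2000 to 9 January 2001: 1 + 31 + 30 + 31 + 30 + 31 + 9 = 163 days (rest of July, August, September, October, November, December, January).
163 ÷ 7 = 23 full weeks with remainder 2, so 23 more Sundays after the first → 24.

24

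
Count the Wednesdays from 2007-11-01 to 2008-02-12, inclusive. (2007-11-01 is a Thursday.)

2007-11-01 is a Thursday; the first Wednesday on or after it is 2007-11-07 (6 days later).
From 2007-11-07 to 2008-02-12: 23 + 31 + 31 + 12 = 97 days (rest of November, December, January, February).
97 ÷ 7 = 13 full weeks with remainder 6, so 13 more Wednesdays after the first → 14.

14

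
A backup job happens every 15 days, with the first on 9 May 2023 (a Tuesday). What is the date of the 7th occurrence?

The 7th occurrence is 6 intervals after the first: 6 × 15 = 90 days after 9 May 2023.
May has 31 days — 22 days to the end of May leaves 68.
June has 30 days (38 left).
July has 31 days (7 left).
7 days into August → 7 August 2023.

7 August 2023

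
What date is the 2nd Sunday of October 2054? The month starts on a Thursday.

October 2054 begins on a Thursday, so the first Sunday is October 4 (3 days later).
The 2nd Sunday is 1 weeks later: 4 + 7 = 11.

11 October 2054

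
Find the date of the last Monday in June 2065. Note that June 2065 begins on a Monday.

June 2065 begins on a Monday, so the first Monday is June 1.
June 2065 has 30 days. Adding weeks: 1, 8, 15, 22, 29 — the last one ≤ 30 is the 29th.

June 29, 2065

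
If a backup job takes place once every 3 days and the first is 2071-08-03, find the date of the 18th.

2071-09-23

The 18th occurrence is 17 intervals after the first: 17 × 3 = 51 days after 2071-08-03.
August has 31 days — 28 days to the end of August leaves 23.
23 days into September → 2071-09-23.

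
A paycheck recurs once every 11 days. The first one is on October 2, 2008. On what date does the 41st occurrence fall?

December 16, 2009

The 41st occurrence is 40 intervals after the first: 40 × 11 = 440 days after October 2, 2008.
October has 31 days — 29 days to the end of October leaves 411.
From end of October to end of 2008 is 61 days (350 left).
January has 31 days (319 left).
February has 28 days (291 left).
March has 31 days (260 left).
April has 30 days (230 left).
May has 31 days (199 left).
June has 30 days (169 left).
July has 31 days (138 left).
August has 31 days (107 left).
September has 30 days (77 left).
October has 31 days (46 left).
November has 30 days (16 left).
16 days into December → December 16, 2009.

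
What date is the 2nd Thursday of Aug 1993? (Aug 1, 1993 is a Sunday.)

Aug 1993 begins on a Sunday, so the first Thursday is Aug 5 (4 days later).
The 2nd Thursday is 1 weeks later: 5 + 7 = 12.

Aug 12, 1993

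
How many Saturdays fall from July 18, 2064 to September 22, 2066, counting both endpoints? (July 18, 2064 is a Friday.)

July 18, 2064 is a Friday; the first Saturday on or after it is July 19, 2064 (1 day later).
From July 19, 2064 to September 22, 2066: 165 + 365 + 265 = 795 days (rest of 2064, 2065, to September 22, 2066 in 2066).
795 ÷ 7 = 113 full weeks with remainder 4, so 113 more Saturdays after the first → 114.

114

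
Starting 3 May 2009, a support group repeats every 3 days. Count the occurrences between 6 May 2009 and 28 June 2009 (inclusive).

Occurrences land 3·i days after 3 May 2009 for i = 0, 1, 2, …
6 May 2009 is 3 days after the start; 3 ÷ 3 = 1 remainder 0. First occurrence in the window: #2 on 6 May 2009 (1×3 = 3 days in).
28 June 2009 is 56 days after the start; 56 ÷ 3 = 18 remainder 2. Last occurrence in the window: #19 on 26 June 2009.
Occurrences #2 through #19: 18 in total.

18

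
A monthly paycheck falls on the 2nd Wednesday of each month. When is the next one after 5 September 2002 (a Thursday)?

11 September 2002

September 2002 starts on a Sunday; its first Wednesday is the 4th, so the 2nd Wednesday is the 11th — 11 September 2002.
11 September 2002 is after 5 September 2002, so that is the next one.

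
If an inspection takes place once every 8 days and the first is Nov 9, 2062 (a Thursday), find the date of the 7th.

Dec 27, 2062

The 7th occurrence is 6 intervals after the first: 6 × 8 = 48 days after Nov 9, 2062.
Nov has 30 days — 21 days to the end of Nov leaves 27.
27 days into Dec → Dec 27, 2062.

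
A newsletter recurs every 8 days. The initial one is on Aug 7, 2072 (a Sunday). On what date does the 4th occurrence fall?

The 4th occurrence is 3 intervals after the first: 3 × 8 = 24 days after Aug 7, 2072.
24 days later is Aug 31, 2072.

Aug 31, 2072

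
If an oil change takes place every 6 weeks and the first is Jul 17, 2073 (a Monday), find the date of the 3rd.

The 3rd occurrence is 2 intervals after the first: 2 × 42 = 84 days after Jul 17, 2073.
Jul has 31 days — 14 days to the end of Jul leaves 70.
Aug has 31 days (39 left).
Sep has 30 days (9 left).
9 days into Oct → Oct 9, 2073.

Oct 9, 2073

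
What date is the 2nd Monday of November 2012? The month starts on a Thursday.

2012-11-12

November 2012 begins on a Thursday, so the first Monday is November 5 (4 days later).
The 2nd Monday is 1 weeks later: 5 + 7 = 12.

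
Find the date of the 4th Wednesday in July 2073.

26 July 2073

July 2073 begins on a Saturday, so the first Wednesday is July 5 (4 days later).
The 4th Wednesday is 3 weeks later: 5 + 21 = 26.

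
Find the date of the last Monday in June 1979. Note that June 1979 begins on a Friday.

June 1979 begins on a Friday, so the first Monday is June 4 (3 days later).
June 1979 has 30 days. Adding weeks: 4, 11, 18, 25 — the last one ≤ 30 is the 25th.

June 25, 1979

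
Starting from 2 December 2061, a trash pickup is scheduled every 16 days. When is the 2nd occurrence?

18 December 2061

The 2nd occurrence is 1 interval after the first: 1 × 16 = 16 days after 2 December 2061.
16 days later is 18 December 2061.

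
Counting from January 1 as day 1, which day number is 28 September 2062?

271

Days in months before September: 31 + 28 + 31 + 30 + 31 + 30 + 31 + 31 = 243.
Plus 28 days into September → day 271.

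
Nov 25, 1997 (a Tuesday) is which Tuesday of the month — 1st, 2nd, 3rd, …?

Day 25 falls in week ⌈25/7⌉ of the month.
Days 1–7 hold the 1st Tuesday, 8–14 the 2nd, 15–21 the 3rd, 22–28 the 4th, 29–31 the 5th.
25 is in the range for the 4th.

4th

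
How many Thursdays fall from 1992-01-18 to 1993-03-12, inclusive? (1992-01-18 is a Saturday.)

60

1992-01-18 is a Saturday; the first Thursday on or after it is 1992-01-23 (5 days later).
From 1992-01-23 to 1993-03-12: 343 + 71 = 414 days (rest of 1992, to 1993-03-12 in 1993).
414 ÷ 7 = 59 full weeks with remainder 1, so 59 more Thursdays after the first → 60.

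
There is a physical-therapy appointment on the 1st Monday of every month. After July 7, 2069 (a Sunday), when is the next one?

August 5, 2069

July 2069 starts on a Monday, so its 1st Monday is July 1, 2069.
That is not after July 7, 2069, so look at August 2069.
August 2069 starts on a Thursday, so its 1st Monday is August 5, 2069 (4 days in).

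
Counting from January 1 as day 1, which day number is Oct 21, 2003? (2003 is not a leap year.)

Days in months before Oct: 31 + 28 + 31 + 30 + 31 + 30 + 31 + 31 + 30 = 273.
Plus 21 days into Oct → day 294.

294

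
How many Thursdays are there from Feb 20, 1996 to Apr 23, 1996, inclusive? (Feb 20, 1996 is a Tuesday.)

Feb 20, 1996 is a Tuesday; the first Thursday on or after it is Feb 22, 1996 (2 days later).
From Feb 22, 1996 to Apr 23, 1996: 7 + 31 + 23 = 61 days (rest of Feb, Mar, Apr).
61 ÷ 7 = 8 full weeks with remainder 5, so 8 more Thursdays after the first → 9.

9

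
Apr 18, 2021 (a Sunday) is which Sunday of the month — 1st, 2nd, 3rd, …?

Day 18 falls in week ⌈18/7⌉ of the month.
Days 1–7 hold the 1st Sunday, 8–14 the 2nd, 15–21 the 3rd, 22–28 the 4th, 29–31 the 5th.
18 is in the range for the 3rd.

3rd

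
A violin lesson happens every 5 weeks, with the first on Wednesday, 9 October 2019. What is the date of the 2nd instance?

13 November 2019

The 2nd occurrence is 1 interval after the first: 1 × 35 = 35 days after 9 October 2019.
October has 31 days — 22 days to the end of October leaves 13.
13 days into November → 13 November 2019.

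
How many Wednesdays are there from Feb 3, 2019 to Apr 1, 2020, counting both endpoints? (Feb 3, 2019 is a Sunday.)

61

Feb 3, 2019 is a Sunday; the first Wednesday on or after it is Feb 6, 2019 (3 days later).
From Feb 6, 2019 to Apr 1, 2020: 328 + 92 = 420 days (rest of 2019, to Apr 1, 2020 in 2020).
420 ÷ 7 = 60 full weeks with remainder 0, so 60 more Wednesdays after the first → 61.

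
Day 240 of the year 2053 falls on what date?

28 August 2053

January has 31 days (240 − 31 = 209 remain).
February has 28 days (209 − 28 = 181 remain).
March has 31 days (181 − 31 = 150 remain).
April has 30 days (150 − 30 = 120 remain).
May has 31 days (120 − 31 = 89 remain).
June has 30 days (89 − 30 = 59 remain).
July has 31 days (59 − 31 = 28 remain).
28 into August → August 28.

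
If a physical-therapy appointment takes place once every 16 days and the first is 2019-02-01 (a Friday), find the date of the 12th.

2019-07-27

The 12th occurrence is 11 intervals after the first: 11 × 16 = 176 days after 2019-02-01.
February has 28 days — 27 days to the end of February leaves 149.
March has 31 days (118 left).
April has 30 days (88 left).
May has 31 days (57 left).
June has 30 days (27 left).
27 days into July → 2019-07-27.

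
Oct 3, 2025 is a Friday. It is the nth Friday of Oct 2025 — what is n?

1st

Day 3 falls in week ⌈3/7⌉ of the month.
Days 1–7 hold the 1st Friday, 8–14 the 2nd, 15–21 the 3rd, 22–28 the 4th, 29–31 the 5th.
3 is in the range for the 1st.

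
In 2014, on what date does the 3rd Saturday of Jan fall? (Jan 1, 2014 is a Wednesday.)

Jan 18, 2014

Jan 2014 begins on a Wednesday, so the first Saturday is Jan 4 (3 days later).
The 3rd Saturday is 2 weeks later: 4 + 14 = 18.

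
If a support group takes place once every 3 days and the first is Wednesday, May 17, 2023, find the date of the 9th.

Jun 10, 2023

The 9th occurrence is 8 intervals after the first: 8 × 3 = 24 days after May 17, 2023.
May has 31 days — 14 days to the end of May leaves 10.
10 days into Jun → Jun 10, 2023.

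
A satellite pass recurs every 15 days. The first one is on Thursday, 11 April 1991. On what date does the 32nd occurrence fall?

19 July 1992

The 32nd occurrence is 31 intervals after the first: 31 × 15 = 465 days after 11 April 1991.
April has 30 days — 19 days to the end of April leaves 446.
From end of April to end of 1991 is 245 days (201 left).
January has 31 days (170 left).
February has 29 days (141 left).
March has 31 days (110 left).
April has 30 days (80 left).
May has 31 days (49 left).
June has 30 days (19 left).
19 days into July → 19 July 1992.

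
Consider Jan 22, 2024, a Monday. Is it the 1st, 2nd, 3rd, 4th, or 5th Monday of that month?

4th

Day 22 falls in week ⌈22/7⌉ of the month.
Days 1–7 hold the 1st Monday, 8–14 the 2nd, 15–21 the 3rd, 22–28 the 4th, 29–31 the 5th.
22 is in the range for the 4th.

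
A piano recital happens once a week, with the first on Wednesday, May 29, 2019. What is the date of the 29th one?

Dec 11, 2019

The 29th occurrence is 28 intervals after the first: 28 × 7 = 196 days after May 29, 2019.
May has 31 days — 2 days to the end of May leaves 194.
Jun has 30 days (164 left).
Jul has 31 days (133 left).
Aug has 31 days (102 left).
Sep has 30 days (72 left).
Oct has 31 days (41 left).
Nov has 30 days (11 left).
11 days into Dec → Dec 11, 2019.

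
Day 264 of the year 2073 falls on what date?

21 September 2073

January has 31 days (264 − 31 = 233 remain).
February has 28 days (233 − 28 = 205 remain).
March has 31 days (205 − 31 = 174 remain).
April has 30 days (174 − 30 = 144 remain).
May has 31 days (144 − 31 = 113 remain).
June has 30 days (113 − 30 = 83 remain).
July has 31 days (83 − 31 = 52 remain).
August has 31 days (52 − 31 = 21 remain).
21 into September → September 21.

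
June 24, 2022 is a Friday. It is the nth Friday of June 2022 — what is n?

Day 24 falls in week ⌈24/7⌉ of the month.
Days 1–7 hold the 1st Friday, 8–14 the 2nd, 15–21 the 3rd, 22–28 the 4th, 29–31 the 5th.
24 is in the range for the 4th.

4th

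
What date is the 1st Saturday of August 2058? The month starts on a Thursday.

3 August 2058

August 2058 begins on a Thursday, so the first Saturday is August 3 (2 days later).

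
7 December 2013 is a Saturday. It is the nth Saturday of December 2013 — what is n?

1st

Day 7 falls in week ⌈7/7⌉ of the month.
Days 1–7 hold the 1st Saturday, 8–14 the 2nd, 15–21 the 3rd, 22–28 the 4th, 29–31 the 5th.
7 is in the range for the 1st.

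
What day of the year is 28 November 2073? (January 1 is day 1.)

Days in months before November: 31 + 28 + 31 + 30 + 31 + 30 + 31 + 31 + 30 + 31 = 304.
Plus 28 days into November → day 332.

332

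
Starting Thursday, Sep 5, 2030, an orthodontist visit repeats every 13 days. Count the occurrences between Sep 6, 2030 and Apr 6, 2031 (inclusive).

Occurrences land 13·i days after Sep 5, 2030 for i = 0, 1, 2, …
Sep 6, 2030 is 1 day after the start; 1 ÷ 13 = 0 remainder 1; since the remainder is 1, round up to i = 1. First occurrence in the window: #2 on Sep 18, 2030 (1×13 = 13 days in).
Apr 6, 2031 is 213 days after the start; 213 ÷ 13 = 16 remainder 5. Last occurrence in the window: #17 on Apr 1, 2031.
Occurrences #2 through #17: 16 in total.

16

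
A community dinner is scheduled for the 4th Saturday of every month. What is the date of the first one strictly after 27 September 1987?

24 October 1987

September 1987 starts on a Tuesday; its first Saturday is the 5th, so the 4th Saturday is the 26th — 26 September 1987.
That is not after 27 September 1987, so look at October 1987.
October 1987 starts on a Thursday; its first Saturday is the 3rd, so the 4th Saturday is the 24th — 24 October 1987.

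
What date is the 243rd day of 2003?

January has 31 days (243 − 31 = 212 remain).
February has 28 days (212 − 28 = 184 remain).
March has 31 days (184 − 31 = 153 remain).
April has 30 days (153 − 30 = 123 remain).
May has 31 days (123 − 31 = 92 remain).
June has 30 days (92 − 30 = 62 remain).
July has 31 days (62 − 31 = 31 remain).
31 into August → August 31.

August 31, 2003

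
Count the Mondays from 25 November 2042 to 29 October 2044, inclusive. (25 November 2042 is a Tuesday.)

25 November 2042 is a Tuesday; the first Monday on or after it is 1 December 2042 (6 days later).
From 1 December 2042 to 29 October 2044: 30 + 365 + 303 = 698 days (rest of 2042, 2043, to 29 October 2044 in 2044).
698 ÷ 7 = 99 full weeks with remainder 5, so 99 more Mondays after the first → 100.

100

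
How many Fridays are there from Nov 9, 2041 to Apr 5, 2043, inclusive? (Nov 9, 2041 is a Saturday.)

73

Nov 9, 2041 is a Saturday; the first Friday on or after it is Nov 15, 2041 (6 days later).
From Nov 15, 2041 to Apr 5, 2043: 46 + 365 + 95 = 506 days (rest of 2041, 2042, to Apr 5, 2043 in 2043).
506 ÷ 7 = 72 full weeks with remainder 2, so 72 more Fridays after the first → 73.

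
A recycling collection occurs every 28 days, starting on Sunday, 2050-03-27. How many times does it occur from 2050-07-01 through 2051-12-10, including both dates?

19

Occurrences land 28·i days after 2050-03-27 for i = 0, 1, 2, …
2050-07-01 is 96 days after the start; 96 ÷ 28 = 3 remainder 12; since the remainder is 12, round up to i = 4. First occurrence in the window: #5 on 2050-07-17 (4×28 = 112 days in).
2051-12-10 is 623 days after the start; 623 ÷ 28 = 22 remainder 7. Last occurrence in the window: #23 on 2051-12-03.
Occurrences #5 through #23: 19 in total.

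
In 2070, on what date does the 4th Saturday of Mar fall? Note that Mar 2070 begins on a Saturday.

Mar 2070 begins on a Saturday, so the first Saturday is Mar 1.
The 4th Saturday is 3 weeks later: 1 + 21 = 22.

Mar 22, 2070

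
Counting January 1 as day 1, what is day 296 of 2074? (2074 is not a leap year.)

23 October 2074

January has 31 days (296 − 31 = 265 remain).
February has 28 days (265 − 28 = 237 remain).
March has 31 days (237 − 31 = 206 remain).
April has 30 days (206 − 30 = 176 remain).
May has 31 days (176 − 31 = 145 remain).
June has 30 days (145 − 30 = 115 remain).
July has 31 days (115 − 31 = 84 remain).
August has 31 days (84 − 31 = 53 remain).
September has 30 days (53 − 30 = 23 remain).
23 into October → October 23.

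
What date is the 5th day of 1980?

Jan 5, 1980

5 into Jan → Jan 5.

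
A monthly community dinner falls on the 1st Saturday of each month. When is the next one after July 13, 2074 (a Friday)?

August 4, 2074

July 2074 starts on a Sunday, so its 1st Saturday is July 7, 2074 (6 days in).
That is not after July 13, 2074, so look at August 2074.
August 2074 starts on a Wednesday, so its 1st Saturday is August 4, 2074 (3 days in).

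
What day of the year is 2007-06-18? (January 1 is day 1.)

169

Days in months before June: 31 + 28 + 31 + 30 + 31 = 151.
Plus 18 days into June → day 169.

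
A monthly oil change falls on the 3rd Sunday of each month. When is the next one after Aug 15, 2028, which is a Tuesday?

Aug 20, 2028

Aug 2028 starts on a Tuesday; its first Sunday is the 6th, so the 3rd Sunday is the 20th — Aug 20, 2028.
Aug 20, 2028 is after Aug 15, 2028, so that is the next one.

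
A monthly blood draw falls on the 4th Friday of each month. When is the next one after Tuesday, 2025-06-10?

2025-06-27

June 2025 starts on a Sunday; its first Friday is the 6th, so the 4th Friday is the 27th — 2025-06-27.
2025-06-27 is after 2025-06-10, so that is the next one.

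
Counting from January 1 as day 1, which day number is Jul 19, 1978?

Days in months before Jul: 31 + 28 + 31 + 30 + 31 + 30 = 181.
Plus 19 days into Jul → day 200.

200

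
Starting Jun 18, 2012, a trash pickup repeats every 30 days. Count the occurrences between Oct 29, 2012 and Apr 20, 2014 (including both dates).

Occurrences land 30·i days after Jun 18, 2012 for i = 0, 1, 2, …
Oct 29, 2012 is 133 days after the start; 133 ÷ 30 = 4 remainder 13; since the remainder is 13, round up to i = 5. First occurrence in the window: #6 on Nov 15, 2012 (5×30 = 150 days in).
Apr 20, 2014 is 671 days after the start; 671 ÷ 30 = 22 remainder 11. Last occurrence in the window: #23 on Apr 9, 2014.
Occurrences #6 through #23: 18 in total.

18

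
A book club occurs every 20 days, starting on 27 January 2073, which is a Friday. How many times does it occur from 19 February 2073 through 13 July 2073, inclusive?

7

Occurrences land 20·i days after 27 January 2073 for i = 0, 1, 2, …
19 February 2073 is 23 days after the start; 23 ÷ 20 = 1 remainder 3; since the remainder is 3, round up to i = 2. First occurrence in the window: #3 on 8 March 2073 (2×20 = 40 days in).
13 July 2073 is 167 days after the start; 167 ÷ 20 = 8 remainder 7. Last occurrence in the window: #9 on 6 July 2073.
Occurrences #3 through #9: 7 in total.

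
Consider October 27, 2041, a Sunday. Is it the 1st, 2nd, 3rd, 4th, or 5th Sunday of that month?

4th

Day 27 falls in week ⌈27/7⌉ of the month.
Days 1–7 hold the 1st Sunday, 8–14 the 2nd, 15–21 the 3rd, 22–28 the 4th, 29–31 the 5th.
27 is in the range for the 4th.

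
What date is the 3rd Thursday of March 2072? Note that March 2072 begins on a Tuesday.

March 2072 begins on a Tuesday, so the first Thursday is March 3 (2 days later).
The 3rd Thursday is 2 weeks later: 3 + 14 = 17.

March 17, 2072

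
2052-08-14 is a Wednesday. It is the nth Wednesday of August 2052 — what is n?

2nd

Day 14 falls in week ⌈14/7⌉ of the month.
Days 1–7 hold the 1st Wednesday, 8–14 the 2nd, 15–21 the 3rd, 22–28 the 4th, 29–31 the 5th.
14 is in the range for the 2nd.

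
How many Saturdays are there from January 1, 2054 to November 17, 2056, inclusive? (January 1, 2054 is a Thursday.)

January 1, 2054 is a Thursday; the first Saturday on or after it is January 3, 2054 (2 days later).
From January 3, 2054 to November 17, 2056: 362 + 365 + 322 = 1049 days (rest of 2054, 2055, to November 17, 2056 in 2056).
1049 ÷ 7 = 149 full weeks with remainder 6, so 149 more Saturdays after the first → 150.

150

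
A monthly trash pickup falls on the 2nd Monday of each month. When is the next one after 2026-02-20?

February 2026 starts on a Sunday; its first Monday is the 2nd, so the 2nd Monday is the 9th — 2026-02-09.
That is not after 2026-02-20, so look at March 2026.
March 2026 starts on a Sunday; its first Monday is the 2nd, so the 2nd Monday is the 9th — 2026-03-09.

2026-03-09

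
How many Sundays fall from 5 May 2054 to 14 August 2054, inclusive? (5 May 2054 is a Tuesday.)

5 May 2054 is a Tuesday; the first Sunday on or after it is 10 May 2054 (5 days later).
From 10 May 2054 to 14 August 2054: 21 + 30 + 31 + 14 = 96 days (rest of May, June, July, August).
96 ÷ 7 = 13 full weeks with remainder 5, so 13 more Sundays after the first → 14.

14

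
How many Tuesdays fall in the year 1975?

52

1 January 1975 is a Wednesday; the first Tuesday on or after it is 7 January 1975 (6 days later).
From 7 January 1975 to 31 December 1975: 24 + 28 + 31 + 30 + 31 + 30 + 31 + 31 + 30 + 31 + 30 + 31 = 358 days (rest of January, February, March, April, May, June, July, August, September, October, November, December).
358 ÷ 7 = 51 full weeks with remainder 1, so 51 more Tuesdays after the first → 52.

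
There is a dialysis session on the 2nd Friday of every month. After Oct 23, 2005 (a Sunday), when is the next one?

Nov 11, 2005

Oct 2005 starts on a Saturday; its first Friday is the 7th, so the 2nd Friday is the 14th — Oct 14, 2005.
That is not after Oct 23, 2005, so look at Nov 2005.
Nov 2005 starts on a Tuesday; its first Friday is the 4th, so the 2nd Friday is the 11th — Nov 11, 2005.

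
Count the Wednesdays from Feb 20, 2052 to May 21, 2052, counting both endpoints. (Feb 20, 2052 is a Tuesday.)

Feb 20, 2052 is a Tuesday; the first Wednesday on or after it is Feb 21, 2052 (1 day later).
From Feb 21, 2052 to May 21, 2052: 8 + 31 + 30 + 21 = 90 days (rest of Feb, Mar, Apr, May).
90 ÷ 7 = 12 full weeks with remainder 6, so 12 more Wednesdays after the first → 13.

13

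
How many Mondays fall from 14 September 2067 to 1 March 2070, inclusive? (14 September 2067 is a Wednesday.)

14 September 2067 is a Wednesday; the first Monday on or after it is 19 September 2067 (5 days later).
From 19 September 2067 to 1 March 2070: 103 + 366 + 365 + 60 = 894 days (rest of 2067, 2068, 2069, to 1 March 2070 in 2070).
894 ÷ 7 = 127 full weeks with remainder 5, so 127 more Mondays after the first → 128.

128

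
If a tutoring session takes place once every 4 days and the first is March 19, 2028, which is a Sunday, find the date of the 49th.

September 27, 2028

The 49th occurrence is 48 intervals after the first: 48 × 4 = 192 days after March 19, 2028.
March has 31 days — 12 days to the end of March leaves 180.
April has 30 days (150 left).
May has 31 days (119 left).
June has 30 days (89 left).
July has 31 days (58 left).
August has 31 days (27 left).
27 days into September → September 27, 2028.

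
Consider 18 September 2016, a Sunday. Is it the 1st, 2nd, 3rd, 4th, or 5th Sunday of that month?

Day 18 falls in week ⌈18/7⌉ of the month.
Days 1–7 hold the 1st Sunday, 8–14 the 2nd, 15–21 the 3rd, 22–28 the 4th, 29–31 the 5th.
18 is in the range for the 3rd.

3rd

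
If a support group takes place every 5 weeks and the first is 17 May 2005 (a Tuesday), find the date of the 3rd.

The 3rd occurrence is 2 intervals after the first: 2 × 35 = 70 days after 17 May 2005.
May has 31 days — 14 days to the end of May leaves 56.
June has 30 days (26 left).
26 days into July → 26 July 2005.

26 July 2005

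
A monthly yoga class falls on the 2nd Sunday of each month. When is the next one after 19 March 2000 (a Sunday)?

March 2000 starts on a Wednesday; its first Sunday is the 5th, so the 2nd Sunday is the 12th — 12 March 2000.
That is not after 19 March 2000, so look at April 2000.
April 2000 starts on a Saturday; its first Sunday is the 2nd, so the 2nd Sunday is the 9th — 9 April 2000.

9 April 2000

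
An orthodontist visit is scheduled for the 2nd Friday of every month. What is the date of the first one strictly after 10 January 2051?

13 January 2051

January 2051 starts on a Sunday; its first Friday is the 6th, so the 2nd Friday is the 13th — 13 January 2051.
13 January 2051 is after 10 January 2051, so that is the next one.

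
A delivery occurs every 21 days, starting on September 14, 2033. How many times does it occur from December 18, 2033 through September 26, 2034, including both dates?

Occurrences land 21·i days after September 14, 2033 for i = 0, 1, 2, …
December 18, 2033 is 95 days after the start; 95 ÷ 21 = 4 remainder 11; since the remainder is 11, round up to i = 5. First occurrence in the window: #6 on December 28, 2033 (5×21 = 105 days in).
September 26, 2034 is 377 days after the start; 377 ÷ 21 = 17 remainder 20. Last occurrence in the window: #18 on September 6, 2034.
Occurrences #6 through #18: 13 in total.

13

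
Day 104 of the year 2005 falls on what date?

14 April 2005

January has 31 days (104 − 31 = 73 remain).
February has 28 days (73 − 28 = 45 remain).
March has 31 days (45 − 31 = 14 remain).
14 into April → April 14.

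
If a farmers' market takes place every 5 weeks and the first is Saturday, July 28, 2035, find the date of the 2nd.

September 1, 2035

The 2nd occurrence is 1 interval after the first: 1 × 35 = 35 days after July 28, 2035.
July has 31 days — 3 days to the end of July leaves 32.
August has 31 days (1 left).
1 day into September → September 1, 2035.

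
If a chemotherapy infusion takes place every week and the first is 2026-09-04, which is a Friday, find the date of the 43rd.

The 43rd occurrence is 42 intervals after the first: 42 × 7 = 294 days after 2026-09-04.
September has 30 days — 26 days to the end of September leaves 268.
October has 31 days (237 left).
November has 30 days (207 left).
December has 31 days (176 left).
January has 31 days (145 left).
February has 28 days (117 left).
March has 31 days (86 left).
April has 30 days (56 left).
May has 31 days (25 left).
25 days into June → 2027-06-25.

2027-06-25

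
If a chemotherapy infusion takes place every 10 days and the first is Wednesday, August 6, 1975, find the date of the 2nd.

The 2nd occurrence is 1 interval after the first: 1 × 10 = 10 days after August 6, 1975.
10 days later is August 16, 1975.

August 16, 1975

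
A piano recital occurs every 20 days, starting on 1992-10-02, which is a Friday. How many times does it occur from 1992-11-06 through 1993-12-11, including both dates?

Occurrences land 20·i days after 1992-10-02 for i = 0, 1, 2, …
1992-11-06 is 35 days after the start; 35 ÷ 20 = 1 remainder 15; since the remainder is 15, round up to i = 2. First occurrence in the window: #3 on 1992-11-11 (2×20 = 40 days in).
1993-12-11 is 435 days after the start; 435 ÷ 20 = 21 remainder 15. Last occurrence in the window: #22 on 1993-11-26.
Occurrences #3 through #22: 20 in total.

20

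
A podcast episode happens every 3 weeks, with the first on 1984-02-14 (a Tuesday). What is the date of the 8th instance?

1984-07-10

The 8th occurrence is 7 intervals after the first: 7 × 21 = 147 days after 1984-02-14.
February has 29 days — 15 days to the end of February leaves 132.
March has 31 days (101 left).
April has 30 days (71 left).
May has 31 days (40 left).
June has 30 days (10 left).
10 days into July → 1984-07-10.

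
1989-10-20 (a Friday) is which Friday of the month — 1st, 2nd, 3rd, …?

3rd

Day 20 falls in week ⌈20/7⌉ of the month.
Days 1–7 hold the 1st Friday, 8–14 the 2nd, 15–21 the 3rd, 22–28 the 4th, 29–31 the 5th.
20 is in the range for the 3rd.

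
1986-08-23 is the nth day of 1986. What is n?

235

Days in months before August: 31 + 28 + 31 + 30 + 31 + 30 + 31 = 212.
Plus 23 days into August → day 235.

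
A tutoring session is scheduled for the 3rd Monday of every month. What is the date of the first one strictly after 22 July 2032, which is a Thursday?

July 2032 starts on a Thursday; its first Monday is the 5th, so the 3rd Monday is the 19th — 19 July 2032.
That is not after 22 July 2032, so look at August 2032.
August 2032 starts on a Sunday; its first Monday is the 2nd, so the 3rd Monday is the 16th — 16 August 2032.

16 August 2032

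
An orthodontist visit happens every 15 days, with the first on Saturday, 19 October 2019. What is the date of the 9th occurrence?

16 February 2020

The 9th occurrence is 8 intervals after the first: 8 × 15 = 120 days after 19 October 2019.
October has 31 days — 12 days to the end of October leaves 108.
November has 30 days (78 left).
December has 31 days (47 left).
January has 31 days (16 left).
16 days into February → 16 February 2020.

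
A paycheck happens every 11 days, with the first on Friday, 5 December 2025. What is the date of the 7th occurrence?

9 February 2026

The 7th occurrence is 6 intervals after the first: 6 × 11 = 66 days after 5 December 2025.
December has 31 days — 26 days to the end of December leaves 40.
January has 31 days (9 left).
9 days into February → 9 February 2026.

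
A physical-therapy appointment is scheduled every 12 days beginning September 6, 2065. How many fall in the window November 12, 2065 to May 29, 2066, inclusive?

17

Occurrences land 12·i days after September 6, 2065 for i = 0, 1, 2, …
November 12, 2065 is 67 days after the start; 67 ÷ 12 = 5 remainder 7; since the remainder is 7, round up to i = 6. First occurrence in the window: #7 on November 17, 2065 (6×12 = 72 days in).
May 29, 2066 is 265 days after the start; 265 ÷ 12 = 22 remainder 1. Last occurrence in the window: #23 on May 28, 2066.
Occurrences #7 through #23: 17 in total.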